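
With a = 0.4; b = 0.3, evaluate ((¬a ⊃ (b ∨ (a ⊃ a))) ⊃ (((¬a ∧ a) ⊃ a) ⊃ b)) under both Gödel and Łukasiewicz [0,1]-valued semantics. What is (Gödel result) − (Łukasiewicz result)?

0.00

Gödel evaluation:
  ¬a: Gödel ¬ of 0.4 = 0 (operand ≠ 0)
  (a ⊃ a): 0.4 ≤ 0.4, so result = 1
  (b ∨ (a ⊃ a)) = max(0.3, 1) = 1
  (¬a ⊃ (b ∨ (a ⊃ a))): 0 ≤ 1, so result = 1
  ¬a: Gödel ¬ of 0.4 = 0 (operand ≠ 0)
  (¬a ∧ a) = min(0, 0.4) = 0
  ((¬a ∧ a) ⊃ a): 0 ≤ 0.4, so result = 1
  (((¬a ∧ a) ⊃ a) ⊃ b): 1 > 0.3, so result = 0.3
  ((¬a ⊃ (b ∨ (a ⊃ a))) ⊃ (((¬a ∧ a) ⊃ a) ⊃ b)): 1 > 0.3, so result = 0.3
  Gödel value = 0.3
Łukasiewicz evaluation:
  ¬a: Łukasiewicz ¬ gives 1 − 0.4 = 0.6
  (a ⊃ a): min(1, 1 − 0.4 + 0.4) = 1
  (b ∨ (a ⊃ a)) = max(0.3, 1) = 1
  (¬a ⊃ (b ∨ (a ⊃ a))): min(1, 1 − 0.6 + 1) = 1
  ¬a: Łukasiewicz ¬ gives 1 − 0.4 = 0.6
  (¬a ∧ a) = min(0.6, 0.4) = 0.4
  ((¬a ∧ a) ⊃ a): min(1, 1 − 0.4 + 0.4) = 1
  (((¬a ∧ a) ⊃ a) ⊃ b): min(1, 1 − 1 + 0.3) = 0.3
  ((¬a ⊃ (b ∨ (a ⊃ a))) ⊃ (((¬a ∧ a) ⊃ a) ⊃ b)): min(1, 1 − 1 + 0.3) = 0.3
  Łukasiewicz value = 0.3
Difference: 0.3 − 0.3 = 0.00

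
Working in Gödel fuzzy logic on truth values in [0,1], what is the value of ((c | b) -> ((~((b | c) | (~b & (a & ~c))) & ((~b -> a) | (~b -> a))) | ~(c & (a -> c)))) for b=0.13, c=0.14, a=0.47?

0.00

(c | b) = max(0.14, 0.13) = 0.14
(b | c) = max(0.13, 0.14) = 0.14
~b: Gödel ¬ of 0.13 = 0 (operand ≠ 0)
~c: Gödel ¬ of 0.14 = 0 (operand ≠ 0)
(a & ~c) = min(0.47, 0) = 0
(~b & (a & ~c)) = min(0, 0) = 0
((b | c) | (~b & (a & ~c))) = max(0.14, 0) = 0.14
~((b | c) | (~b & (a & ~c))): Gödel ¬ of 0.14 = 0 (operand ≠ 0)
~b: Gödel ¬ of 0.13 = 0 (operand ≠ 0)
(~b -> a): 0 ≤ 0.47, so result = 1
~b: Gödel ¬ of 0.13 = 0 (operand ≠ 0)
(~b -> a): 0 ≤ 0.47, so result = 1
((~b -> a) | (~b -> a)) = max(1, 1) = 1
(~((b | c) | (~b & (a & ~c))) & ((~b -> a) | (~b -> a))) = min(0, 1) = 0
(a -> c): 0.47 > 0.14, so result = 0.14
(c & (a -> c)) = min(0.14, 0.14) = 0.14
~(c & (a -> c)): Gödel ¬ of 0.14 = 0 (operand ≠ 0)
((~((b | c) | (~b & (a & ~c))) & ((~b -> a) | (~b -> a))) | ~(c & (a -> c))) = max(0, 0) = 0
((c | b) -> ((~((b | c) | (~b & (a & ~c))) & ((~b -> a) | (~b -> a))) | ~(c & (a -> c)))): 0.14 > 0, so result = 0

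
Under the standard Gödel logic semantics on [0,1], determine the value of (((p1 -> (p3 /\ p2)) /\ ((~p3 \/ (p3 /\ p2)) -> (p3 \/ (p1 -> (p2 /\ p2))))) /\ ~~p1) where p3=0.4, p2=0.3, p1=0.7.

0.30

(p3 /\ p2) = min(0.4, 0.3) = 0.3
(p1 -> (p3 /\ p2)): 0.7 > 0.3, so result = 0.3
~p3: Gödel ¬ of 0.4 = 0 (operand ≠ 0)
(p3 /\ p2) = min(0.4, 0.3) = 0.3
(~p3 \/ (p3 /\ p2)) = max(0, 0.3) = 0.3
(p2 /\ p2) = min(0.3, 0.3) = 0.3
(p1 -> (p2 /\ p2)): 0.7 > 0.3, so result = 0.3
(p3 \/ (p1 -> (p2 /\ p2))) = max(0.4, 0.3) = 0.4
((~p3 \/ (p3 /\ p2)) -> (p3 \/ (p1 -> (p2 /\ p2)))): 0.3 ≤ 0.4, so result = 1
((p1 -> (p3 /\ p2)) /\ ((~p3 \/ (p3 /\ p2)) -> (p3 \/ (p1 -> (p2 /\ p2))))) = min(0.3, 1) = 0.3
~p1: Gödel ¬ of 0.7 = 0 (operand ≠ 0)
~~p1: Gödel ¬ of 0 = 1 (operand is 0)
(((p1 -> (p3 /\ p2)) /\ ((~p3 \/ (p3 /\ p2)) -> (p3 \/ (p1 -> (p2 /\ p2))))) /\ ~~p1) = min(0.3, 1) = 0.3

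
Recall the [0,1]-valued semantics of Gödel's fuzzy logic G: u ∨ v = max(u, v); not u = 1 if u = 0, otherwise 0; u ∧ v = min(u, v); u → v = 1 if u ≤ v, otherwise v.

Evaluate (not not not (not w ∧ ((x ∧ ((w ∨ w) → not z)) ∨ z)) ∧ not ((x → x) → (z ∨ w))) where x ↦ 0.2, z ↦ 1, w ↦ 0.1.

0.00

not w: Gödel ¬ of 0.1 = 0 (operand ≠ 0)
(w ∨ w) = max(0.1, 0.1) = 0.1
not z: Gödel ¬ of 1 = 0 (operand ≠ 0)
((w ∨ w) → not z): 0.1 > 0, so result = 0
(x ∧ ((w ∨ w) → not z)) = min(0.2, 0) = 0
((x ∧ ((w ∨ w) → not z)) ∨ z) = max(0, 1) = 1
(not w ∧ ((x ∧ ((w ∨ w) → not z)) ∨ z)) = min(0, 1) = 0
not (not w ∧ ((x ∧ ((w ∨ w) → not z)) ∨ z)): Gödel ¬ of 0 = 1 (operand is 0)
not not (not w ∧ ((x ∧ ((w ∨ w) → not z)) ∨ z)): Gödel ¬ of 1 = 0 (operand ≠ 0)
not not not (not w ∧ ((x ∧ ((w ∨ w) → not z)) ∨ z)): Gödel ¬ of 0 = 1 (operand is 0)
(x → x): 0.2 ≤ 0.2, so result = 1
(z ∨ w) = max(1, 0.1) = 1
((x → x) → (z ∨ w)): 1 ≤ 1, so result = 1
not ((x → x) → (z ∨ w)): Gödel ¬ of 1 = 0 (operand ≠ 0)
(not not not (not w ∧ ((x ∧ ((w ∨ w) → not z)) ∨ z)) ∧ not ((x → x) → (z ∨ w))) = min(1, 0) = 0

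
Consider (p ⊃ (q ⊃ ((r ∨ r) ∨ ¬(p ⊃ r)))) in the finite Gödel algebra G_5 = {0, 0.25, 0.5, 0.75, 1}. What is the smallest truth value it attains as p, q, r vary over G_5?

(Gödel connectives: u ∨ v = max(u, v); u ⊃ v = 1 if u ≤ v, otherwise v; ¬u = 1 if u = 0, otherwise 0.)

0.25

The minimum is attained at p = 0.5, q = 0.5, r = 0.25:
  (r ∨ r) = max(0.25, 0.25) = 0.25
  (p ⊃ r): 0.5 > 0.25, so result = 0.25
  ¬(p ⊃ r): Gödel ¬ of 0.25 = 0 (operand ≠ 0)
  ((r ∨ r) ∨ ¬(p ⊃ r)) = max(0.25, 0) = 0.25
  (q ⊃ ((r ∨ r) ∨ ¬(p ⊃ r))): 0.5 > 0.25, so result = 0.25
  (p ⊃ (q ⊃ ((r ∨ r) ∨ ¬(p ⊃ r)))): 0.5 > 0.25, so result = 0.25
Checking all 125 assignments confirms none give a value below 0.25.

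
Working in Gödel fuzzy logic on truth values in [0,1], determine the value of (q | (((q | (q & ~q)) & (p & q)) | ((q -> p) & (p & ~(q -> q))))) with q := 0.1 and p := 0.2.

0.10

~q: Gödel ¬ of 0.1 = 0 (operand ≠ 0)
(q & ~q) = min(0.1, 0) = 0
(q | (q & ~q)) = max(0.1, 0) = 0.1
(p & q) = min(0.2, 0.1) = 0.1
((q | (q & ~q)) & (p & q)) = min(0.1, 0.1) = 0.1
(q -> p): 0.1 ≤ 0.2, so result = 1
(q -> q): 0.1 ≤ 0.1, so result = 1
~(q -> q): Gödel ¬ of 1 = 0 (operand ≠ 0)
(p & ~(q -> q)) = min(0.2, 0) = 0
((q -> p) & (p & ~(q -> q))) = min(1, 0) = 0
(((q | (q & ~q)) & (p & q)) | ((q -> p) & (p & ~(q -> q)))) = max(0.1, 0) = 0.1
(q | (((q | (q & ~q)) & (p & q)) | ((q -> p) & (p & ~(q -> q))))) = max(0.1, 0.1) = 0.1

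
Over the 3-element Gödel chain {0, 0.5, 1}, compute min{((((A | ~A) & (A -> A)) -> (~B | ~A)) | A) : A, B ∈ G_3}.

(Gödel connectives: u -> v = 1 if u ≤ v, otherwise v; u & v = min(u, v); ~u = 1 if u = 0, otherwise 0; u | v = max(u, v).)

0.50

The minimum is attained at A = 0.5, B = 0.5:
  ~A: Gödel ¬ of 0.5 = 0 (operand ≠ 0)
  (A | ~A) = max(0.5, 0) = 0.5
  (A -> A): 0.5 ≤ 0.5, so result = 1
  ((A | ~A) & (A -> A)) = min(0.5, 1) = 0.5
  ~B: Gödel ¬ of 0.5 = 0 (operand ≠ 0)
  ~A: Gödel ¬ of 0.5 = 0 (operand ≠ 0)
  (~B | ~A) = max(0, 0) = 0
  (((A | ~A) & (A -> A)) -> (~B | ~A)): 0.5 > 0, so result = 0
  ((((A | ~A) & (A -> A)) -> (~B | ~A)) | A) = max(0, 0.5) = 0.5
Checking all 9 assignments confirms none give a value below 0.50.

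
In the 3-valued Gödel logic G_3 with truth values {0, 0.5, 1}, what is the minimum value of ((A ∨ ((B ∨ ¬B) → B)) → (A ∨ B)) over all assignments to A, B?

The minimum is attained at A = 0, B = 0.5:
  ¬B: Gödel ¬ of 0.5 = 0 (operand ≠ 0)
  (B ∨ ¬B) = max(0.5, 0) = 0.5
  ((B ∨ ¬B) → B): 0.5 ≤ 0.5, so result = 1
  (A ∨ ((B ∨ ¬B) → B)) = max(0, 1) = 1
  (A ∨ B) = max(0, 0.5) = 0.5
  ((A ∨ ((B ∨ ¬B) → B)) → (A ∨ B)): 1 > 0.5, so result = 0.5
Checking all 9 assignments confirms none give a value below 0.50.

0.50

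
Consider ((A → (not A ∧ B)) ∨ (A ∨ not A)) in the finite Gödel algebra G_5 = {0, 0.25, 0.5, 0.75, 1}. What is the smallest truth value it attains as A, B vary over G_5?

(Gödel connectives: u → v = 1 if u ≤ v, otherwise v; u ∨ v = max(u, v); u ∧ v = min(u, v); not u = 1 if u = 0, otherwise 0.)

The minimum is attained at A = 0.25, B = 0:
  not A: Gödel ¬ of 0.25 = 0 (operand ≠ 0)
  (not A ∧ B) = min(0, 0) = 0
  (A → (not A ∧ B)): 0.25 > 0, so result = 0
  not A: Gödel ¬ of 0.25 = 0 (operand ≠ 0)
  (A ∨ not A) = max(0.25, 0) = 0.25
  ((A → (not A ∧ B)) ∨ (A ∨ not A)) = max(0, 0.25) = 0.25
Checking all 25 assignments confirms none give a value below 0.25.

0.25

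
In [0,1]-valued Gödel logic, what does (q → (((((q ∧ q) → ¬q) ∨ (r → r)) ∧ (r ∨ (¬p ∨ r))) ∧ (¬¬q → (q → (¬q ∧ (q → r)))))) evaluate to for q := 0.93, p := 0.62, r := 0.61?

0.00

(q ∧ q) = min(0.93, 0.93) = 0.93
¬q: Gödel ¬ of 0.93 = 0 (operand ≠ 0)
((q ∧ q) → ¬q): 0.93 > 0, so result = 0
(r → r): 0.61 ≤ 0.61, so result = 1
(((q ∧ q) → ¬q) ∨ (r → r)) = max(0, 1) = 1
¬p: Gödel ¬ of 0.62 = 0 (operand ≠ 0)
(¬p ∨ r) = max(0, 0.61) = 0.61
(r ∨ (¬p ∨ r)) = max(0.61, 0.61) = 0.61
((((q ∧ q) → ¬q) ∨ (r → r)) ∧ (r ∨ (¬p ∨ r))) = min(1, 0.61) = 0.61
¬q: Gödel ¬ of 0.93 = 0 (operand ≠ 0)
¬¬q: Gödel ¬ of 0 = 1 (operand is 0)
¬q: Gödel ¬ of 0.93 = 0 (operand ≠ 0)
(q → r): 0.93 > 0.61, so result = 0.61
(¬q ∧ (q → r)) = min(0, 0.61) = 0
(q → (¬q ∧ (q → r))): 0.93 > 0, so result = 0
(¬¬q → (q → (¬q ∧ (q → r)))): 1 > 0, so result = 0
(((((q ∧ q) → ¬q) ∨ (r → r)) ∧ (r ∨ (¬p ∨ r))) ∧ (¬¬q → (q → (¬q ∧ (q → r))))) = min(0.61, 0) = 0
(q → (((((q ∧ q) → ¬q) ∨ (r → r)) ∧ (r ∨ (¬p ∨ r))) ∧ (¬¬q → (q → (¬q ∧ (q → r)))))): 0.93 > 0, so result = 0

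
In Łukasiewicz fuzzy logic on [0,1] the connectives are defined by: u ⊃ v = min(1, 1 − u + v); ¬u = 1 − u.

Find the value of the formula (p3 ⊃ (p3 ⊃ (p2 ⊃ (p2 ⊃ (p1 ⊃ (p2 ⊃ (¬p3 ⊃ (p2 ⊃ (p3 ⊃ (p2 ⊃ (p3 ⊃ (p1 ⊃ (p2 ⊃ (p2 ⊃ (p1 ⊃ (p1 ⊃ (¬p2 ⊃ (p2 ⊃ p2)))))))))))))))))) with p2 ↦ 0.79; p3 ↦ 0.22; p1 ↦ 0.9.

1.00

¬p3: Łukasiewicz ¬ gives 1 − 0.22 = 0.78
¬p2: Łukasiewicz ¬ gives 1 − 0.79 = 0.21
(p2 ⊃ p2): min(1, 1 − 0.79 + 0.79) = 1
(¬p2 ⊃ (p2 ⊃ p2)): min(1, 1 − 0.21 + 1) = 1
(p1 ⊃ (¬p2 ⊃ (p2 ⊃ p2))): min(1, 1 − 0.9 + 1) = 1
(p1 ⊃ (p1 ⊃ (¬p2 ⊃ (p2 ⊃ p2)))): min(1, 1 − 0.9 + 1) = 1
(p2 ⊃ (p1 ⊃ (p1 ⊃ (¬p2 ⊃ (p2 ⊃ p2))))): min(1, 1 − 0.79 + 1) = 1
(p2 ⊃ (p2 ⊃ (p1 ⊃ (p1 ⊃ (¬p2 ⊃ (p2 ⊃ p2)))))): min(1, 1 − 0.79 + 1) = 1
(p1 ⊃ (p2 ⊃ (p2 ⊃ (p1 ⊃ (p1 ⊃ (¬p2 ⊃ (p2 ⊃ p2))))))): min(1, 1 − 0.9 + 1) = 1
(p3 ⊃ (p1 ⊃ (p2 ⊃ (p2 ⊃ (p1 ⊃ (p1 ⊃ (¬p2 ⊃ (p2 ⊃ p2)))))))): min(1, 1 − 0.22 + 1) = 1
(p2 ⊃ (p3 ⊃ (p1 ⊃ (p2 ⊃ (p2 ⊃ (p1 ⊃ (p1 ⊃ (¬p2 ⊃ (p2 ⊃ p2))))))))): min(1, 1 − 0.79 + 1) = 1
(p3 ⊃ (p2 ⊃ (p3 ⊃ (p1 ⊃ (p2 ⊃ (p2 ⊃ (p1 ⊃ (p1 ⊃ (¬p2 ⊃ (p2 ⊃ p2)))))))))): min(1, 1 − 0.22 + 1) = 1
(p2 ⊃ (p3 ⊃ (p2 ⊃ (p3 ⊃ (p1 ⊃ (p2 ⊃ (p2 ⊃ (p1 ⊃ (p1 ⊃ (¬p2 ⊃ (p2 ⊃ p2))))))))))): min(1, 1 − 0.79 + 1) = 1
(¬p3 ⊃ (p2 ⊃ (p3 ⊃ (p2 ⊃ (p3 ⊃ (p1 ⊃ (p2 ⊃ (p2 ⊃ (p1 ⊃ (p1 ⊃ (¬p2 ⊃ (p2 ⊃ p2)))))))))))): min(1, 1 − 0.78 + 1) = 1
(p2 ⊃ (¬p3 ⊃ (p2 ⊃ (p3 ⊃ (p2 ⊃ (p3 ⊃ (p1 ⊃ (p2 ⊃ (p2 ⊃ (p1 ⊃ (p1 ⊃ (¬p2 ⊃ (p2 ⊃ p2))))))))))))): min(1, 1 − 0.79 + 1) = 1
(p1 ⊃ (p2 ⊃ (¬p3 ⊃ (p2 ⊃ (p3 ⊃ (p2 ⊃ (p3 ⊃ (p1 ⊃ (p2 ⊃ (p2 ⊃ (p1 ⊃ (p1 ⊃ (¬p2 ⊃ (p2 ⊃ p2)))))))))))))): min(1, 1 − 0.9 + 1) = 1
(p2 ⊃ (p1 ⊃ (p2 ⊃ (¬p3 ⊃ (p2 ⊃ (p3 ⊃ (p2 ⊃ (p3 ⊃ (p1 ⊃ (p2 ⊃ (p2 ⊃ (p1 ⊃ (p1 ⊃ (¬p2 ⊃ (p2 ⊃ p2))))))))))))))): min(1, 1 − 0.79 + 1) = 1
(p2 ⊃ (p2 ⊃ (p1 ⊃ (p2 ⊃ (¬p3 ⊃ (p2 ⊃ (p3 ⊃ (p2 ⊃ (p3 ⊃ (p1 ⊃ (p2 ⊃ (p2 ⊃ (p1 ⊃ (p1 ⊃ (¬p2 ⊃ (p2 ⊃ p2)))))))))))))))): min(1, 1 − 0.79 + 1) = 1
(p3 ⊃ (p2 ⊃ (p2 ⊃ (p1 ⊃ (p2 ⊃ (¬p3 ⊃ (p2 ⊃ (p3 ⊃ (p2 ⊃ (p3 ⊃ (p1 ⊃ (p2 ⊃ (p2 ⊃ (p1 ⊃ (p1 ⊃ (¬p2 ⊃ (p2 ⊃ p2))))))))))))))))): min(1, 1 − 0.22 + 1) = 1
(p3 ⊃ (p3 ⊃ (p2 ⊃ (p2 ⊃ (p1 ⊃ (p2 ⊃ (¬p3 ⊃ (p2 ⊃ (p3 ⊃ (p2 ⊃ (p3 ⊃ (p1 ⊃ (p2 ⊃ (p2 ⊃ (p1 ⊃ (p1 ⊃ (¬p2 ⊃ (p2 ⊃ p2)))))))))))))))))): min(1, 1 − 0.22 + 1) = 1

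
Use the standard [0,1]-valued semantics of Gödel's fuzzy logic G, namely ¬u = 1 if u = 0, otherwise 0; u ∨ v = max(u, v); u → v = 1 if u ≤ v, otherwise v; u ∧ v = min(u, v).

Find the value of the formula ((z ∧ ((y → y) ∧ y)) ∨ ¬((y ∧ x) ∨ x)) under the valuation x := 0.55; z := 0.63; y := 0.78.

0.63

(y → y): 0.78 ≤ 0.78, so result = 1
((y → y) ∧ y) = min(1, 0.78) = 0.78
(z ∧ ((y → y) ∧ y)) = min(0.63, 0.78) = 0.63
(y ∧ x) = min(0.78, 0.55) = 0.55
((y ∧ x) ∨ x) = max(0.55, 0.55) = 0.55
¬((y ∧ x) ∨ x): Gödel ¬ of 0.55 = 0 (operand ≠ 0)
((z ∧ ((y → y) ∧ y)) ∨ ¬((y ∧ x) ∨ x)) = max(0.63, 0) = 0.63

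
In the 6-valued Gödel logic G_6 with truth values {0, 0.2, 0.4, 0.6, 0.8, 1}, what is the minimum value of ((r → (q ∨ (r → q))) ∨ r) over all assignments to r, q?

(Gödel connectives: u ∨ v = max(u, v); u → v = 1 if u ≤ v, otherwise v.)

0.20

The minimum is attained at r = 0.2, q = 0:
  (r → q): 0.2 > 0, so result = 0
  (q ∨ (r → q)) = max(0, 0) = 0
  (r → (q ∨ (r → q))): 0.2 > 0, so result = 0
  ((r → (q ∨ (r → q))) ∨ r) = max(0, 0.2) = 0.2
Checking all 36 assignments confirms none give a value below 0.20.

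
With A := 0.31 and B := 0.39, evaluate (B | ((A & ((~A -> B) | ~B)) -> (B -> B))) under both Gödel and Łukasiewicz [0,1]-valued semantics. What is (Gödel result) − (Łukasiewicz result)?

Gödel evaluation:
  ~A: Gödel ¬ of 0.31 = 0 (operand ≠ 0)
  (~A -> B): 0 ≤ 0.39, so result = 1
  ~B: Gödel ¬ of 0.39 = 0 (operand ≠ 0)
  ((~A -> B) | ~B) = max(1, 0) = 1
  (A & ((~A -> B) | ~B)) = min(0.31, 1) = 0.31
  (B -> B): 0.39 ≤ 0.39, so result = 1
  ((A & ((~A -> B) | ~B)) -> (B -> B)): 0.31 ≤ 1, so result = 1
  (B | ((A & ((~A -> B) | ~B)) -> (B -> B))) = max(0.39, 1) = 1
  Gödel value = 1
Łukasiewicz evaluation:
  ~A: Łukasiewicz ¬ gives 1 − 0.31 = 0.69
  (~A -> B): min(1, 1 − 0.69 + 0.39) = 0.7
  ~B: Łukasiewicz ¬ gives 1 − 0.39 = 0.61
  ((~A -> B) | ~B) = max(0.7, 0.61) = 0.7
  (A & ((~A -> B) | ~B)) = min(0.31, 0.7) = 0.31
  (B -> B): min(1, 1 − 0.39 + 0.39) = 1
  ((A & ((~A -> B) | ~B)) -> (B -> B)): min(1, 1 − 0.31 + 1) = 1
  (B | ((A & ((~A -> B) | ~B)) -> (B -> B))) = max(0.39, 1) = 1
  Łukasiewicz value = 1
Difference: 1 − 1 = 0.00

0.00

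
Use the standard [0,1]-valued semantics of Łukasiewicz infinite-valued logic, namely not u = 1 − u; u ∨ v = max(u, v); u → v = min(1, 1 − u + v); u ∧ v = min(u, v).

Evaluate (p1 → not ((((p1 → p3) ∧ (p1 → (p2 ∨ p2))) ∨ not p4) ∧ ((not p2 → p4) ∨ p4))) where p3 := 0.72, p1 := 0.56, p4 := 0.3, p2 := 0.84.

(p1 → p3): min(1, 1 − 0.56 + 0.72) = 1
(p2 ∨ p2) = max(0.84, 0.84) = 0.84
(p1 → (p2 ∨ p2)): min(1, 1 − 0.56 + 0.84) = 1
((p1 → p3) ∧ (p1 → (p2 ∨ p2))) = min(1, 1) = 1
not p4: Łukasiewicz ¬ gives 1 − 0.3 = 0.7
(((p1 → p3) ∧ (p1 → (p2 ∨ p2))) ∨ not p4) = max(1, 0.7) = 1
not p2: Łukasiewicz ¬ gives 1 − 0.84 = 0.16
(not p2 → p4): min(1, 1 − 0.16 + 0.3) = 1
((not p2 → p4) ∨ p4) = max(1, 0.3) = 1
((((p1 → p3) ∧ (p1 → (p2 ∨ p2))) ∨ not p4) ∧ ((not p2 → p4) ∨ p4)) = min(1, 1) = 1
not ((((p1 → p3) ∧ (p1 → (p2 ∨ p2))) ∨ not p4) ∧ ((not p2 → p4) ∨ p4)): Łukasiewicz ¬ gives 1 − 1 = 0
(p1 → not ((((p1 → p3) ∧ (p1 → (p2 ∨ p2))) ∨ not p4) ∧ ((not p2 → p4) ∨ p4))): min(1, 1 − 0.56 + 0) = 0.44

0.44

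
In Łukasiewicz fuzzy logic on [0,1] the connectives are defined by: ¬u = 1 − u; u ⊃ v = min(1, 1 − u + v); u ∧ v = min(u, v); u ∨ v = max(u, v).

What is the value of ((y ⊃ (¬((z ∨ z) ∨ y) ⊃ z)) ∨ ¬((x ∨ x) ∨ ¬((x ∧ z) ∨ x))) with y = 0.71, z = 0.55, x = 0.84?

(z ∨ z) = max(0.55, 0.55) = 0.55
((z ∨ z) ∨ y) = max(0.55, 0.71) = 0.71
¬((z ∨ z) ∨ y): Łukasiewicz ¬ gives 1 − 0.71 = 0.29
(¬((z ∨ z) ∨ y) ⊃ z): min(1, 1 − 0.29 + 0.55) = 1
(y ⊃ (¬((z ∨ z) ∨ y) ⊃ z)): min(1, 1 − 0.71 + 1) = 1
(x ∨ x) = max(0.84, 0.84) = 0.84
(x ∧ z) = min(0.84, 0.55) = 0.55
((x ∧ z) ∨ x) = max(0.55, 0.84) = 0.84
¬((x ∧ z) ∨ x): Łukasiewicz ¬ gives 1 − 0.84 = 0.16
((x ∨ x) ∨ ¬((x ∧ z) ∨ x)) = max(0.84, 0.16) = 0.84
¬((x ∨ x) ∨ ¬((x ∧ z) ∨ x)): Łukasiewicz ¬ gives 1 − 0.84 = 0.16
((y ⊃ (¬((z ∨ z) ∨ y) ⊃ z)) ∨ ¬((x ∨ x) ∨ ¬((x ∧ z) ∨ x))) = max(1, 0.16) = 1

1.00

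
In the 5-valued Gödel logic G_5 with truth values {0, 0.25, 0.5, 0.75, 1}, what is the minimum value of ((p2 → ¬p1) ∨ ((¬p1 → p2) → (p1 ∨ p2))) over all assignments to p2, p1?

0.25

The minimum is attained at p2 = 0.25, p1 = 0.25:
  ¬p1: Gödel ¬ of 0.25 = 0 (operand ≠ 0)
  (p2 → ¬p1): 0.25 > 0, so result = 0
  ¬p1: Gödel ¬ of 0.25 = 0 (operand ≠ 0)
  (¬p1 → p2): 0 ≤ 0.25, so result = 1
  (p1 ∨ p2) = max(0.25, 0.25) = 0.25
  ((¬p1 → p2) → (p1 ∨ p2)): 1 > 0.25, so result = 0.25
  ((p2 → ¬p1) ∨ ((¬p1 → p2) → (p1 ∨ p2))) = max(0, 0.25) = 0.25
Checking all 25 assignments confirms none give a value below 0.25.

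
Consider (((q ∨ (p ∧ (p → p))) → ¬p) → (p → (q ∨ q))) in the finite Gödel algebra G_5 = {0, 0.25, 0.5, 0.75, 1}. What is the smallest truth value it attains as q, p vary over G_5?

1.00

Every assignment gives 1. For instance at q = 0, p = 0:
  (p → p): 0 ≤ 0, so result = 1
  (p ∧ (p → p)) = min(0, 1) = 0
  (q ∨ (p ∧ (p → p))) = max(0, 0) = 0
  ¬p: Gödel ¬ of 0 = 1 (operand is 0)
  ((q ∨ (p ∧ (p → p))) → ¬p): 0 ≤ 1, so result = 1
  (q ∨ q) = max(0, 0) = 0
  (p → (q ∨ q)): 0 ≤ 0, so result = 1
  (((q ∨ (p ∧ (p → p))) → ¬p) → (p → (q ∨ q))): 1 ≤ 1, so result = 1
All 25 assignments give value 1 — the formula is a G_5-tautology.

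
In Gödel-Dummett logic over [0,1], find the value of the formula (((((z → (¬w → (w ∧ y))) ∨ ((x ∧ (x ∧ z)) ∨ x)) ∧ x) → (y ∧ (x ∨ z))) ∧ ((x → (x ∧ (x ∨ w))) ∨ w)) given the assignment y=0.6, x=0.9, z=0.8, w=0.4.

¬w: Gödel ¬ of 0.4 = 0 (operand ≠ 0)
(w ∧ y) = min(0.4, 0.6) = 0.4
(¬w → (w ∧ y)): 0 ≤ 0.4, so result = 1
(z → (¬w → (w ∧ y))): 0.8 ≤ 1, so result = 1
(x ∧ z) = min(0.9, 0.8) = 0.8
(x ∧ (x ∧ z)) = min(0.9, 0.8) = 0.8
((x ∧ (x ∧ z)) ∨ x) = max(0.8, 0.9) = 0.9
((z → (¬w → (w ∧ y))) ∨ ((x ∧ (x ∧ z)) ∨ x)) = max(1, 0.9) = 1
(((z → (¬w → (w ∧ y))) ∨ ((x ∧ (x ∧ z)) ∨ x)) ∧ x) = min(1, 0.9) = 0.9
(x ∨ z) = max(0.9, 0.8) = 0.9
(y ∧ (x ∨ z)) = min(0.6, 0.9) = 0.6
((((z → (¬w → (w ∧ y))) ∨ ((x ∧ (x ∧ z)) ∨ x)) ∧ x) → (y ∧ (x ∨ z))): 0.9 > 0.6, so result = 0.6
(x ∨ w) = max(0.9, 0.4) = 0.9
(x ∧ (x ∨ w)) = min(0.9, 0.9) = 0.9
(x → (x ∧ (x ∨ w))): 0.9 ≤ 0.9, so result = 1
((x → (x ∧ (x ∨ w))) ∨ w) = max(1, 0.4) = 1
(((((z → (¬w → (w ∧ y))) ∨ ((x ∧ (x ∧ z)) ∨ x)) ∧ x) → (y ∧ (x ∨ z))) ∧ ((x → (x ∧ (x ∨ w))) ∨ w)) = min(0.6, 1) = 0.6

0.60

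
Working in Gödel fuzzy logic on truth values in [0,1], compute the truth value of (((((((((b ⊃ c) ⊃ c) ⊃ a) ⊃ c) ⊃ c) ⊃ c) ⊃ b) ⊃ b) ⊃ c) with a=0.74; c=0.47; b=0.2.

(b ⊃ c): 0.2 ≤ 0.47, so result = 1
((b ⊃ c) ⊃ c): 1 > 0.47, so result = 0.47
(((b ⊃ c) ⊃ c) ⊃ a): 0.47 ≤ 0.74, so result = 1
((((b ⊃ c) ⊃ c) ⊃ a) ⊃ c): 1 > 0.47, so result = 0.47
(((((b ⊃ c) ⊃ c) ⊃ a) ⊃ c) ⊃ c): 0.47 ≤ 0.47, so result = 1
((((((b ⊃ c) ⊃ c) ⊃ a) ⊃ c) ⊃ c) ⊃ c): 1 > 0.47, so result = 0.47
(((((((b ⊃ c) ⊃ c) ⊃ a) ⊃ c) ⊃ c) ⊃ c) ⊃ b): 0.47 > 0.2, so result = 0.2
((((((((b ⊃ c) ⊃ c) ⊃ a) ⊃ c) ⊃ c) ⊃ c) ⊃ b) ⊃ b): 0.2 ≤ 0.2, so result = 1
(((((((((b ⊃ c) ⊃ c) ⊃ a) ⊃ c) ⊃ c) ⊃ c) ⊃ b) ⊃ b) ⊃ c): 1 > 0.47, so result = 0.47

0.47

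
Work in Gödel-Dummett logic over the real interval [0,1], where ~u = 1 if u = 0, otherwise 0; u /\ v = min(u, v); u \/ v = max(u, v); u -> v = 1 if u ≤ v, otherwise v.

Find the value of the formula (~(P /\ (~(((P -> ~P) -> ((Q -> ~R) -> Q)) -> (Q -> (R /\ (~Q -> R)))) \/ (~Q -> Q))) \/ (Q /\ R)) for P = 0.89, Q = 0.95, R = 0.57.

~P: Gödel ¬ of 0.89 = 0 (operand ≠ 0)
(P -> ~P): 0.89 > 0, so result = 0
~R: Gödel ¬ of 0.57 = 0 (operand ≠ 0)
(Q -> ~R): 0.95 > 0, so result = 0
((Q -> ~R) -> Q): 0 ≤ 0.95, so result = 1
((P -> ~P) -> ((Q -> ~R) -> Q)): 0 ≤ 1, so result = 1
~Q: Gödel ¬ of 0.95 = 0 (operand ≠ 0)
(~Q -> R): 0 ≤ 0.57, so result = 1
(R /\ (~Q -> R)) = min(0.57, 1) = 0.57
(Q -> (R /\ (~Q -> R))): 0.95 > 0.57, so result = 0.57
(((P -> ~P) -> ((Q -> ~R) -> Q)) -> (Q -> (R /\ (~Q -> R)))): 1 > 0.57, so result = 0.57
~(((P -> ~P) -> ((Q -> ~R) -> Q)) -> (Q -> (R /\ (~Q -> R)))): Gödel ¬ of 0.57 = 0 (operand ≠ 0)
~Q: Gödel ¬ of 0.95 = 0 (operand ≠ 0)
(~Q -> Q): 0 ≤ 0.95, so result = 1
(~(((P -> ~P) -> ((Q -> ~R) -> Q)) -> (Q -> (R /\ (~Q -> R)))) \/ (~Q -> Q)) = max(0, 1) = 1
(P /\ (~(((P -> ~P) -> ((Q -> ~R) -> Q)) -> (Q -> (R /\ (~Q -> R)))) \/ (~Q -> Q))) = min(0.89, 1) = 0.89
~(P /\ (~(((P -> ~P) -> ((Q -> ~R) -> Q)) -> (Q -> (R /\ (~Q -> R)))) \/ (~Q -> Q))): Gödel ¬ of 0.89 = 0 (operand ≠ 0)
(Q /\ R) = min(0.95, 0.57) = 0.57
(~(P /\ (~(((P -> ~P) -> ((Q -> ~R) -> Q)) -> (Q -> (R /\ (~Q -> R)))) \/ (~Q -> Q))) \/ (Q /\ R)) = max(0, 0.57) = 0.57

0.57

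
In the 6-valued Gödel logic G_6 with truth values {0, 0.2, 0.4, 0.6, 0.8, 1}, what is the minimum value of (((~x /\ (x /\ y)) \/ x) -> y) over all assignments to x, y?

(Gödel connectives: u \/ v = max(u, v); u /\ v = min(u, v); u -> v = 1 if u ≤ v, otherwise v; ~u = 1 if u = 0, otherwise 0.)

0.00

The minimum is attained at x = 0.2, y = 0:
  ~x: Gödel ¬ of 0.2 = 0 (operand ≠ 0)
  (x /\ y) = min(0.2, 0) = 0
  (~x /\ (x /\ y)) = min(0, 0) = 0
  ((~x /\ (x /\ y)) \/ x) = max(0, 0.2) = 0.2
  (((~x /\ (x /\ y)) \/ x) -> y): 0.2 > 0, so result = 0
Checking all 36 assignments confirms none give a value below 0.00.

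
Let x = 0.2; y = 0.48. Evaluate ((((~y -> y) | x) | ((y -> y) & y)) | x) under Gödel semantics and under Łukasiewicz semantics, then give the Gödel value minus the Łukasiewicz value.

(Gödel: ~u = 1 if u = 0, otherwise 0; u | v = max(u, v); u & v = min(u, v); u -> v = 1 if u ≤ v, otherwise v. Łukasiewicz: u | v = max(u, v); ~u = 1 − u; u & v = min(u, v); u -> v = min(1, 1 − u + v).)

0.04

Gödel evaluation:
  ~y: Gödel ¬ of 0.48 = 0 (operand ≠ 0)
  (~y -> y): 0 ≤ 0.48, so result = 1
  ((~y -> y) | x) = max(1, 0.2) = 1
  (y -> y): 0.48 ≤ 0.48, so result = 1
  ((y -> y) & y) = min(1, 0.48) = 0.48
  (((~y -> y) | x) | ((y -> y) & y)) = max(1, 0.48) = 1
  ((((~y -> y) | x) | ((y -> y) & y)) | x) = max(1, 0.2) = 1
  Gödel value = 1
Łukasiewicz evaluation:
  ~y: Łukasiewicz ¬ gives 1 − 0.48 = 0.52
  (~y -> y): min(1, 1 − 0.52 + 0.48) = 0.96
  ((~y -> y) | x) = max(0.96, 0.2) = 0.96
  (y -> y): min(1, 1 − 0.48 + 0.48) = 1
  ((y -> y) & y) = min(1, 0.48) = 0.48
  (((~y -> y) | x) | ((y -> y) & y)) = max(0.96, 0.48) = 0.96
  ((((~y -> y) | x) | ((y -> y) & y)) | x) = max(0.96, 0.2) = 0.96
  Łukasiewicz value = 0.96
Difference: 1 − 0.96 = 0.04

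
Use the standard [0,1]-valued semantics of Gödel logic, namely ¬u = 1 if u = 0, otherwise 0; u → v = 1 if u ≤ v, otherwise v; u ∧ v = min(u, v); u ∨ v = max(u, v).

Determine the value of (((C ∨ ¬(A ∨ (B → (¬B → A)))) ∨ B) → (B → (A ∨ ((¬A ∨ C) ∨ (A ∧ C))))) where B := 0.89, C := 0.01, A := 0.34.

¬B: Gödel ¬ of 0.89 = 0 (operand ≠ 0)
(¬B → A): 0 ≤ 0.34, so result = 1
(B → (¬B → A)): 0.89 ≤ 1, so result = 1
(A ∨ (B → (¬B → A))) = max(0.34, 1) = 1
¬(A ∨ (B → (¬B → A))): Gödel ¬ of 1 = 0 (operand ≠ 0)
(C ∨ ¬(A ∨ (B → (¬B → A)))) = max(0.01, 0) = 0.01
((C ∨ ¬(A ∨ (B → (¬B → A)))) ∨ B) = max(0.01, 0.89) = 0.89
¬A: Gödel ¬ of 0.34 = 0 (operand ≠ 0)
(¬A ∨ C) = max(0, 0.01) = 0.01
(A ∧ C) = min(0.34, 0.01) = 0.01
((¬A ∨ C) ∨ (A ∧ C)) = max(0.01, 0.01) = 0.01
(A ∨ ((¬A ∨ C) ∨ (A ∧ C))) = max(0.34, 0.01) = 0.34
(B → (A ∨ ((¬A ∨ C) ∨ (A ∧ C)))): 0.89 > 0.34, so result = 0.34
(((C ∨ ¬(A ∨ (B → (¬B → A)))) ∨ B) → (B → (A ∨ ((¬A ∨ C) ∨ (A ∧ C))))): 0.89 > 0.34, so result = 0.34

0.34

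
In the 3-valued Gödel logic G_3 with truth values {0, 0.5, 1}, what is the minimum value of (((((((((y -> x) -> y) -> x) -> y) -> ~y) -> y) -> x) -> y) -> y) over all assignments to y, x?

0.50

The minimum is attained at y = 0.5, x = 0:
  (y -> x): 0.5 > 0, so result = 0
  ((y -> x) -> y): 0 ≤ 0.5, so result = 1
  (((y -> x) -> y) -> x): 1 > 0, so result = 0
  ((((y -> x) -> y) -> x) -> y): 0 ≤ 0.5, so result = 1
  ~y: Gödel ¬ of 0.5 = 0 (operand ≠ 0)
  (((((y -> x) -> y) -> x) -> y) -> ~y): 1 > 0, so result = 0
  ((((((y -> x) -> y) -> x) -> y) -> ~y) -> y): 0 ≤ 0.5, so result = 1
  (((((((y -> x) -> y) -> x) -> y) -> ~y) -> y) -> x): 1 > 0, so result = 0
  ((((((((y -> x) -> y) -> x) -> y) -> ~y) -> y) -> x) -> y): 0 ≤ 0.5, so result = 1
  (((((((((y -> x) -> y) -> x) -> y) -> ~y) -> y) -> x) -> y) -> y): 1 > 0.5, so result = 0.5
Checking all 9 assignments confirms none give a value below 0.50.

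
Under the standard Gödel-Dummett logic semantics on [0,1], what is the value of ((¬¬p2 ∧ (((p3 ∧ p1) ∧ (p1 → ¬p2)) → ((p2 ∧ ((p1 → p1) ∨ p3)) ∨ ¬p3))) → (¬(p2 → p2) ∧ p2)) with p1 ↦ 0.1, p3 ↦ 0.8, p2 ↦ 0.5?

0.00

¬p2: Gödel ¬ of 0.5 = 0 (operand ≠ 0)
¬¬p2: Gödel ¬ of 0 = 1 (operand is 0)
(p3 ∧ p1) = min(0.8, 0.1) = 0.1
¬p2: Gödel ¬ of 0.5 = 0 (operand ≠ 0)
(p1 → ¬p2): 0.1 > 0, so result = 0
((p3 ∧ p1) ∧ (p1 → ¬p2)) = min(0.1, 0) = 0
(p1 → p1): 0.1 ≤ 0.1, so result = 1
((p1 → p1) ∨ p3) = max(1, 0.8) = 1
(p2 ∧ ((p1 → p1) ∨ p3)) = min(0.5, 1) = 0.5
¬p3: Gödel ¬ of 0.8 = 0 (operand ≠ 0)
((p2 ∧ ((p1 → p1) ∨ p3)) ∨ ¬p3) = max(0.5, 0) = 0.5
(((p3 ∧ p1) ∧ (p1 → ¬p2)) → ((p2 ∧ ((p1 → p1) ∨ p3)) ∨ ¬p3)): 0 ≤ 0.5, so result = 1
(¬¬p2 ∧ (((p3 ∧ p1) ∧ (p1 → ¬p2)) → ((p2 ∧ ((p1 → p1) ∨ p3)) ∨ ¬p3))) = min(1, 1) = 1
(p2 → p2): 0.5 ≤ 0.5, so result = 1
¬(p2 → p2): Gödel ¬ of 1 = 0 (operand ≠ 0)
(¬(p2 → p2) ∧ p2) = min(0, 0.5) = 0
((¬¬p2 ∧ (((p3 ∧ p1) ∧ (p1 → ¬p2)) → ((p2 ∧ ((p1 → p1) ∨ p3)) ∨ ¬p3))) → (¬(p2 → p2) ∧ p2)): 1 > 0, so result = 0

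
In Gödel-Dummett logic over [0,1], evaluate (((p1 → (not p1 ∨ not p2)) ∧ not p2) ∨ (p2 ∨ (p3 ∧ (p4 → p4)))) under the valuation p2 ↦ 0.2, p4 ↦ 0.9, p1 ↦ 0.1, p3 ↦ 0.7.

not p1: Gödel ¬ of 0.1 = 0 (operand ≠ 0)
not p2: Gödel ¬ of 0.2 = 0 (operand ≠ 0)
(not p1 ∨ not p2) = max(0, 0) = 0
(p1 → (not p1 ∨ not p2)): 0.1 > 0, so result = 0
not p2: Gödel ¬ of 0.2 = 0 (operand ≠ 0)
((p1 → (not p1 ∨ not p2)) ∧ not p2) = min(0, 0) = 0
(p4 → p4): 0.9 ≤ 0.9, so result = 1
(p3 ∧ (p4 → p4)) = min(0.7, 1) = 0.7
(p2 ∨ (p3 ∧ (p4 → p4))) = max(0.2, 0.7) = 0.7
(((p1 → (not p1 ∨ not p2)) ∧ not p2) ∨ (p2 ∨ (p3 ∧ (p4 → p4)))) = max(0, 0.7) = 0.7

0.70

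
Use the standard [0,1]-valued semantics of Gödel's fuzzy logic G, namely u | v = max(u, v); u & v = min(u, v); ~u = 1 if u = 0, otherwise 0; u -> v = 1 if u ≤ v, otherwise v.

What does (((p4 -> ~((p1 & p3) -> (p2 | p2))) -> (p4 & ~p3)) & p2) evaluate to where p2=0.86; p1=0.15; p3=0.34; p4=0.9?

0.86

(p1 & p3) = min(0.15, 0.34) = 0.15
(p2 | p2) = max(0.86, 0.86) = 0.86
((p1 & p3) -> (p2 | p2)): 0.15 ≤ 0.86, so result = 1
~((p1 & p3) -> (p2 | p2)): Gödel ¬ of 1 = 0 (operand ≠ 0)
(p4 -> ~((p1 & p3) -> (p2 | p2))): 0.9 > 0, so result = 0
~p3: Gödel ¬ of 0.34 = 0 (operand ≠ 0)
(p4 & ~p3) = min(0.9, 0) = 0
((p4 -> ~((p1 & p3) -> (p2 | p2))) -> (p4 & ~p3)): 0 ≤ 0, so result = 1
(((p4 -> ~((p1 & p3) -> (p2 | p2))) -> (p4 & ~p3)) & p2) = min(1, 0.86) = 0.86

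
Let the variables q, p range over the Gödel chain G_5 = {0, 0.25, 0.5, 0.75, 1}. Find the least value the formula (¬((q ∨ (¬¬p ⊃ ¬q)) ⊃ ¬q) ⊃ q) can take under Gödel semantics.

The minimum is attained at q = 0.25, p = 0:
  ¬p: Gödel ¬ of 0 = 1 (operand is 0)
  ¬¬p: Gödel ¬ of 1 = 0 (operand ≠ 0)
  ¬q: Gödel ¬ of 0.25 = 0 (operand ≠ 0)
  (¬¬p ⊃ ¬q): 0 ≤ 0, so result = 1
  (q ∨ (¬¬p ⊃ ¬q)) = max(0.25, 1) = 1
  ¬q: Gödel ¬ of 0.25 = 0 (operand ≠ 0)
  ((q ∨ (¬¬p ⊃ ¬q)) ⊃ ¬q): 1 > 0, so result = 0
  ¬((q ∨ (¬¬p ⊃ ¬q)) ⊃ ¬q): Gödel ¬ of 0 = 1 (operand is 0)
  (¬((q ∨ (¬¬p ⊃ ¬q)) ⊃ ¬q) ⊃ q): 1 > 0.25, so result = 0.25
Checking all 25 assignments confirms none give a value below 0.25.

0.25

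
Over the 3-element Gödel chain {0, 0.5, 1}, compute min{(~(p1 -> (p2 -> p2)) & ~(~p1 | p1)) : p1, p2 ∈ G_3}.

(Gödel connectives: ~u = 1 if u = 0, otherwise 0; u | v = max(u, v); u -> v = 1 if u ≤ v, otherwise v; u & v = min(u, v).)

0.00

The minimum is attained at p1 = 0, p2 = 0:
  (p2 -> p2): 0 ≤ 0, so result = 1
  (p1 -> (p2 -> p2)): 0 ≤ 1, so result = 1
  ~(p1 -> (p2 -> p2)): Gödel ¬ of 1 = 0 (operand ≠ 0)
  ~p1: Gödel ¬ of 0 = 1 (operand is 0)
  (~p1 | p1) = max(1, 0) = 1
  ~(~p1 | p1): Gödel ¬ of 1 = 0 (operand ≠ 0)
  (~(p1 -> (p2 -> p2)) & ~(~p1 | p1)) = min(0, 0) = 0
Checking all 9 assignments confirms none give a value below 0.00.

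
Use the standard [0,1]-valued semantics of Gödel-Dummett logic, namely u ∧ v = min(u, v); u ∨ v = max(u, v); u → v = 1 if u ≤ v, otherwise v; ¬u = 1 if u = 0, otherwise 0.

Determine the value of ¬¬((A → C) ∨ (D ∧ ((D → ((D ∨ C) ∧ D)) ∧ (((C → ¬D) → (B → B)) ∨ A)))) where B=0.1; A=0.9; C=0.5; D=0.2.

1.00

(A → C): 0.9 > 0.5, so result = 0.5
(D ∨ C) = max(0.2, 0.5) = 0.5
((D ∨ C) ∧ D) = min(0.5, 0.2) = 0.2
(D → ((D ∨ C) ∧ D)): 0.2 ≤ 0.2, so result = 1
¬D: Gödel ¬ of 0.2 = 0 (operand ≠ 0)
(C → ¬D): 0.5 > 0, so result = 0
(B → B): 0.1 ≤ 0.1, so result = 1
((C → ¬D) → (B → B)): 0 ≤ 1, so result = 1
(((C → ¬D) → (B → B)) ∨ A) = max(1, 0.9) = 1
((D → ((D ∨ C) ∧ D)) ∧ (((C → ¬D) → (B → B)) ∨ A)) = min(1, 1) = 1
(D ∧ ((D → ((D ∨ C) ∧ D)) ∧ (((C → ¬D) → (B → B)) ∨ A))) = min(0.2, 1) = 0.2
((A → C) ∨ (D ∧ ((D → ((D ∨ C) ∧ D)) ∧ (((C → ¬D) → (B → B)) ∨ A)))) = max(0.5, 0.2) = 0.5
¬((A → C) ∨ (D ∧ ((D → ((D ∨ C) ∧ D)) ∧ (((C → ¬D) → (B → B)) ∨ A)))): Gödel ¬ of 0.5 = 0 (operand ≠ 0)
¬¬((A → C) ∨ (D ∧ ((D → ((D ∨ C) ∧ D)) ∧ (((C → ¬D) → (B → B)) ∨ A)))): Gödel ¬ of 0 = 1 (operand is 0)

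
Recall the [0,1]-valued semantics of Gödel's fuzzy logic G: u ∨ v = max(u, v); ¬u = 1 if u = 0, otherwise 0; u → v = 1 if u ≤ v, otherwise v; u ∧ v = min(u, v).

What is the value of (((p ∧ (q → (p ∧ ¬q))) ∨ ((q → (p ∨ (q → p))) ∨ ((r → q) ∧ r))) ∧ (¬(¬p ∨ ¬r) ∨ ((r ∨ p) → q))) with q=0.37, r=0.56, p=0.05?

¬q: Gödel ¬ of 0.37 = 0 (operand ≠ 0)
(p ∧ ¬q) = min(0.05, 0) = 0
(q → (p ∧ ¬q)): 0.37 > 0, so result = 0
(p ∧ (q → (p ∧ ¬q))) = min(0.05, 0) = 0
(q → p): 0.37 > 0.05, so result = 0.05
(p ∨ (q → p)) = max(0.05, 0.05) = 0.05
(q → (p ∨ (q → p))): 0.37 > 0.05, so result = 0.05
(r → q): 0.56 > 0.37, so result = 0.37
((r → q) ∧ r) = min(0.37, 0.56) = 0.37
((q → (p ∨ (q → p))) ∨ ((r → q) ∧ r)) = max(0.05, 0.37) = 0.37
((p ∧ (q → (p ∧ ¬q))) ∨ ((q → (p ∨ (q → p))) ∨ ((r → q) ∧ r))) = max(0, 0.37) = 0.37
¬p: Gödel ¬ of 0.05 = 0 (operand ≠ 0)
¬r: Gödel ¬ of 0.56 = 0 (operand ≠ 0)
(¬p ∨ ¬r) = max(0, 0) = 0
¬(¬p ∨ ¬r): Gödel ¬ of 0 = 1 (operand is 0)
(r ∨ p) = max(0.56, 0.05) = 0.56
((r ∨ p) → q): 0.56 > 0.37, so result = 0.37
(¬(¬p ∨ ¬r) ∨ ((r ∨ p) → q)) = max(1, 0.37) = 1
(((p ∧ (q → (p ∧ ¬q))) ∨ ((q → (p ∨ (q → p))) ∨ ((r → q) ∧ r))) ∧ (¬(¬p ∨ ¬r) ∨ ((r ∨ p) → q))) = min(0.37, 1) = 0.37

0.37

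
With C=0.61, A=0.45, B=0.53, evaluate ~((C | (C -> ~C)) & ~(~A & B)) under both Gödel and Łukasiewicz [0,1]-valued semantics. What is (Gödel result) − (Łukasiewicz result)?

Gödel evaluation:
  ~C: Gödel ¬ of 0.61 = 0 (operand ≠ 0)
  (C -> ~C): 0.61 > 0, so result = 0
  (C | (C -> ~C)) = max(0.61, 0) = 0.61
  ~A: Gödel ¬ of 0.45 = 0 (operand ≠ 0)
  (~A & B) = min(0, 0.53) = 0
  ~(~A & B): Gödel ¬ of 0 = 1 (operand is 0)
  ((C | (C -> ~C)) & ~(~A & B)) = min(0.61, 1) = 0.61
  ~((C | (C -> ~C)) & ~(~A & B)): Gödel ¬ of 0.61 = 0 (operand ≠ 0)
  Gödel value = 0
Łukasiewicz evaluation:
  ~C: Łukasiewicz ¬ gives 1 − 0.61 = 0.39
  (C -> ~C): min(1, 1 − 0.61 + 0.39) = 0.78
  (C | (C -> ~C)) = max(0.61, 0.78) = 0.78
  ~A: Łukasiewicz ¬ gives 1 − 0.45 = 0.55
  (~A & B) = min(0.55, 0.53) = 0.53
  ~(~A & B): Łukasiewicz ¬ gives 1 − 0.53 = 0.47
  ((C | (C -> ~C)) & ~(~A & B)) = min(0.78, 0.47) = 0.47
  ~((C | (C -> ~C)) & ~(~A & B)): Łukasiewicz ¬ gives 1 − 0.47 = 0.53
  Łukasiewicz value = 0.53
Difference: 0 − 0.53 = -0.53

-0.53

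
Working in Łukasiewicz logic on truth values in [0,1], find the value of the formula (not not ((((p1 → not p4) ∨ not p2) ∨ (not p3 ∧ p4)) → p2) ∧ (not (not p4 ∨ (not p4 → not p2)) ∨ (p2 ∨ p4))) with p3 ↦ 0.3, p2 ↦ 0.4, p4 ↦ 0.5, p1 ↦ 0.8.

not p4: Łukasiewicz ¬ gives 1 − 0.5 = 0.5
(p1 → not p4): min(1, 1 − 0.8 + 0.5) = 0.7
not p2: Łukasiewicz ¬ gives 1 − 0.4 = 0.6
((p1 → not p4) ∨ not p2) = max(0.7, 0.6) = 0.7
not p3: Łukasiewicz ¬ gives 1 − 0.3 = 0.7
(not p3 ∧ p4) = min(0.7, 0.5) = 0.5
(((p1 → not p4) ∨ not p2) ∨ (not p3 ∧ p4)) = max(0.7, 0.5) = 0.7
((((p1 → not p4) ∨ not p2) ∨ (not p3 ∧ p4)) → p2): min(1, 1 − 0.7 + 0.4) = 0.7
not ((((p1 → not p4) ∨ not p2) ∨ (not p3 ∧ p4)) → p2): Łukasiewicz ¬ gives 1 − 0.7 = 0.3
not not ((((p1 → not p4) ∨ not p2) ∨ (not p3 ∧ p4)) → p2): Łukasiewicz ¬ gives 1 − 0.3 = 0.7
not p4: Łukasiewicz ¬ gives 1 − 0.5 = 0.5
not p4: Łukasiewicz ¬ gives 1 − 0.5 = 0.5
not p2: Łukasiewicz ¬ gives 1 − 0.4 = 0.6
(not p4 → not p2): min(1, 1 − 0.5 + 0.6) = 1
(not p4 ∨ (not p4 → not p2)) = max(0.5, 1) = 1
not (not p4 ∨ (not p4 → not p2)): Łukasiewicz ¬ gives 1 − 1 = 0
(p2 ∨ p4) = max(0.4, 0.5) = 0.5
(not (not p4 ∨ (not p4 → not p2)) ∨ (p2 ∨ p4)) = max(0, 0.5) = 0.5
(not not ((((p1 → not p4) ∨ not p2) ∨ (not p3 ∧ p4)) → p2) ∧ (not (not p4 ∨ (not p4 → not p2)) ∨ (p2 ∨ p4))) = min(0.7, 0.5) = 0.5

0.50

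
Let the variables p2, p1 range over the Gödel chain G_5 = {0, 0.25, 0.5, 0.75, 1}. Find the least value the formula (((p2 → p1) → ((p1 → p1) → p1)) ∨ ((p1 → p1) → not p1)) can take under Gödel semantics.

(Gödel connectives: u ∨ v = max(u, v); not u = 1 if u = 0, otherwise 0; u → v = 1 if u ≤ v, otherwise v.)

0.25

The minimum is attained at p2 = 0, p1 = 0.25:
  (p2 → p1): 0 ≤ 0.25, so result = 1
  (p1 → p1): 0.25 ≤ 0.25, so result = 1
  ((p1 → p1) → p1): 1 > 0.25, so result = 0.25
  ((p2 → p1) → ((p1 → p1) → p1)): 1 > 0.25, so result = 0.25
  (p1 → p1): 0.25 ≤ 0.25, so result = 1
  not p1: Gödel ¬ of 0.25 = 0 (operand ≠ 0)
  ((p1 → p1) → not p1): 1 > 0, so result = 0
  (((p2 → p1) → ((p1 → p1) → p1)) ∨ ((p1 → p1) → not p1)) = max(0.25, 0) = 0.25
Checking all 25 assignments confirms none give a value below 0.25.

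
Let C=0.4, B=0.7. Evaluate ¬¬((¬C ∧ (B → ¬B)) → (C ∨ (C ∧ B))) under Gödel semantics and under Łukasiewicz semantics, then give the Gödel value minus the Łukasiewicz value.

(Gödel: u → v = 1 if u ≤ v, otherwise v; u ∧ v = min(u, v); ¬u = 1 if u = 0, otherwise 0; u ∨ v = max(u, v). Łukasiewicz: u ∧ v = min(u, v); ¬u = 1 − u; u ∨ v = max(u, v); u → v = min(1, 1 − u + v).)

0.20

Gödel evaluation:
  ¬C: Gödel ¬ of 0.4 = 0 (operand ≠ 0)
  ¬B: Gödel ¬ of 0.7 = 0 (operand ≠ 0)
  (B → ¬B): 0.7 > 0, so result = 0
  (¬C ∧ (B → ¬B)) = min(0, 0) = 0
  (C ∧ B) = min(0.4, 0.7) = 0.4
  (C ∨ (C ∧ B)) = max(0.4, 0.4) = 0.4
  ((¬C ∧ (B → ¬B)) → (C ∨ (C ∧ B))): 0 ≤ 0.4, so result = 1
  ¬((¬C ∧ (B → ¬B)) → (C ∨ (C ∧ B))): Gödel ¬ of 1 = 0 (operand ≠ 0)
  ¬¬((¬C ∧ (B → ¬B)) → (C ∨ (C ∧ B))): Gödel ¬ of 0 = 1 (operand is 0)
  Gödel value = 1
Łukasiewicz evaluation:
  ¬C: Łukasiewicz ¬ gives 1 − 0.4 = 0.6
  ¬B: Łukasiewicz ¬ gives 1 − 0.7 = 0.3
  (B → ¬B): min(1, 1 − 0.7 + 0.3) = 0.6
  (¬C ∧ (B → ¬B)) = min(0.6, 0.6) = 0.6
  (C ∧ B) = min(0.4, 0.7) = 0.4
  (C ∨ (C ∧ B)) = max(0.4, 0.4) = 0.4
  ((¬C ∧ (B → ¬B)) → (C ∨ (C ∧ B))): min(1, 1 − 0.6 + 0.4) = 0.8
  ¬((¬C ∧ (B → ¬B)) → (C ∨ (C ∧ B))): Łukasiewicz ¬ gives 1 − 0.8 = 0.2
  ¬¬((¬C ∧ (B → ¬B)) → (C ∨ (C ∧ B))): Łukasiewicz ¬ gives 1 − 0.2 = 0.8
  Łukasiewicz value = 0.8
Difference: 1 − 0.8 = 0.20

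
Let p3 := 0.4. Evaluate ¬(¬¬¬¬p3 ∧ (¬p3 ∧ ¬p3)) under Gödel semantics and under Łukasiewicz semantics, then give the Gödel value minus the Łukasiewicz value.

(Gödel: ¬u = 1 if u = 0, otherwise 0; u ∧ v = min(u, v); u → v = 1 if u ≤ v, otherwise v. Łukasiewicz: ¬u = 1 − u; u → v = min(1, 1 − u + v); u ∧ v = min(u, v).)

0.40

Gödel evaluation:
  ¬p3: Gödel ¬ of 0.4 = 0 (operand ≠ 0)
  ¬¬p3: Gödel ¬ of 0 = 1 (operand is 0)
  ¬¬¬p3: Gödel ¬ of 1 = 0 (operand ≠ 0)
  ¬¬¬¬p3: Gödel ¬ of 0 = 1 (operand is 0)
  ¬p3: Gödel ¬ of 0.4 = 0 (operand ≠ 0)
  ¬p3: Gödel ¬ of 0.4 = 0 (operand ≠ 0)
  (¬p3 ∧ ¬p3) = min(0, 0) = 0
  (¬¬¬¬p3 ∧ (¬p3 ∧ ¬p3)) = min(1, 0) = 0
  ¬(¬¬¬¬p3 ∧ (¬p3 ∧ ¬p3)): Gödel ¬ of 0 = 1 (operand is 0)
  Gödel value = 1
Łukasiewicz evaluation:
  ¬p3: Łukasiewicz ¬ gives 1 − 0.4 = 0.6
  ¬¬p3: Łukasiewicz ¬ gives 1 − 0.6 = 0.4
  ¬¬¬p3: Łukasiewicz ¬ gives 1 − 0.4 = 0.6
  ¬¬¬¬p3: Łukasiewicz ¬ gives 1 − 0.6 = 0.4
  ¬p3: Łukasiewicz ¬ gives 1 − 0.4 = 0.6
  ¬p3: Łukasiewicz ¬ gives 1 − 0.4 = 0.6
  (¬p3 ∧ ¬p3) = min(0.6, 0.6) = 0.6
  (¬¬¬¬p3 ∧ (¬p3 ∧ ¬p3)) = min(0.4, 0.6) = 0.4
  ¬(¬¬¬¬p3 ∧ (¬p3 ∧ ¬p3)): Łukasiewicz ¬ gives 1 − 0.4 = 0.6
  Łukasiewicz value = 0.6
Difference: 1 − 0.6 = 0.40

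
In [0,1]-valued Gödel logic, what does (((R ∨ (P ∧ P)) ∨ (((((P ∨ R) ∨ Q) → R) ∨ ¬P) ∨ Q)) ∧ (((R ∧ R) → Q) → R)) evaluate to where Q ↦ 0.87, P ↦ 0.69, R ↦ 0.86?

0.86

(P ∧ P) = min(0.69, 0.69) = 0.69
(R ∨ (P ∧ P)) = max(0.86, 0.69) = 0.86
(P ∨ R) = max(0.69, 0.86) = 0.86
((P ∨ R) ∨ Q) = max(0.86, 0.87) = 0.87
(((P ∨ R) ∨ Q) → R): 0.87 > 0.86, so result = 0.86
¬P: Gödel ¬ of 0.69 = 0 (operand ≠ 0)
((((P ∨ R) ∨ Q) → R) ∨ ¬P) = max(0.86, 0) = 0.86
(((((P ∨ R) ∨ Q) → R) ∨ ¬P) ∨ Q) = max(0.86, 0.87) = 0.87
((R ∨ (P ∧ P)) ∨ (((((P ∨ R) ∨ Q) → R) ∨ ¬P) ∨ Q)) = max(0.86, 0.87) = 0.87
(R ∧ R) = min(0.86, 0.86) = 0.86
((R ∧ R) → Q): 0.86 ≤ 0.87, so result = 1
(((R ∧ R) → Q) → R): 1 > 0.86, so result = 0.86
(((R ∨ (P ∧ P)) ∨ (((((P ∨ R) ∨ Q) → R) ∨ ¬P) ∨ Q)) ∧ (((R ∧ R) → Q) → R)) = min(0.87, 0.86) = 0.86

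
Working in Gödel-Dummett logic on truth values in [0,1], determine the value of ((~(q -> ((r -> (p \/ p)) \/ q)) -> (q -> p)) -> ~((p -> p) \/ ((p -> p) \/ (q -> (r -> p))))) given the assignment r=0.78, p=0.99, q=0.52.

(p \/ p) = max(0.99, 0.99) = 0.99
(r -> (p \/ p)): 0.78 ≤ 0.99, so result = 1
((r -> (p \/ p)) \/ q) = max(1, 0.52) = 1
(q -> ((r -> (p \/ p)) \/ q)): 0.52 ≤ 1, so result = 1
~(q -> ((r -> (p \/ p)) \/ q)): Gödel ¬ of 1 = 0 (operand ≠ 0)
(q -> p): 0.52 ≤ 0.99, so result = 1
(~(q -> ((r -> (p \/ p)) \/ q)) -> (q -> p)): 0 ≤ 1, so result = 1
(p -> p): 0.99 ≤ 0.99, so result = 1
(p -> p): 0.99 ≤ 0.99, so result = 1
(r -> p): 0.78 ≤ 0.99, so result = 1
(q -> (r -> p)): 0.52 ≤ 1, so result = 1
((p -> p) \/ (q -> (r -> p))) = max(1, 1) = 1
((p -> p) \/ ((p -> p) \/ (q -> (r -> p)))) = max(1, 1) = 1
~((p -> p) \/ ((p -> p) \/ (q -> (r -> p)))): Gödel ¬ of 1 = 0 (operand ≠ 0)
((~(q -> ((r -> (p \/ p)) \/ q)) -> (q -> p)) -> ~((p -> p) \/ ((p -> p) \/ (q -> (r -> p))))): 1 > 0, so result = 0

0.00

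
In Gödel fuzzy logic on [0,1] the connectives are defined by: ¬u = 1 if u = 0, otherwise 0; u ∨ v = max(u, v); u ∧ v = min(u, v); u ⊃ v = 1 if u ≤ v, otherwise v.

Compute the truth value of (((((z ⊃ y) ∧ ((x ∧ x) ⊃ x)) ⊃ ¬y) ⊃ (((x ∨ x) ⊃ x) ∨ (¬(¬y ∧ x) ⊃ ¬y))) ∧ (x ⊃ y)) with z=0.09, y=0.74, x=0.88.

0.74

(z ⊃ y): 0.09 ≤ 0.74, so result = 1
(x ∧ x) = min(0.88, 0.88) = 0.88
((x ∧ x) ⊃ x): 0.88 ≤ 0.88, so result = 1
((z ⊃ y) ∧ ((x ∧ x) ⊃ x)) = min(1, 1) = 1
¬y: Gödel ¬ of 0.74 = 0 (operand ≠ 0)
(((z ⊃ y) ∧ ((x ∧ x) ⊃ x)) ⊃ ¬y): 1 > 0, so result = 0
(x ∨ x) = max(0.88, 0.88) = 0.88
((x ∨ x) ⊃ x): 0.88 ≤ 0.88, so result = 1
¬y: Gödel ¬ of 0.74 = 0 (operand ≠ 0)
(¬y ∧ x) = min(0, 0.88) = 0
¬(¬y ∧ x): Gödel ¬ of 0 = 1 (operand is 0)
¬y: Gödel ¬ of 0.74 = 0 (operand ≠ 0)
(¬(¬y ∧ x) ⊃ ¬y): 1 > 0, so result = 0
(((x ∨ x) ⊃ x) ∨ (¬(¬y ∧ x) ⊃ ¬y)) = max(1, 0) = 1
((((z ⊃ y) ∧ ((x ∧ x) ⊃ x)) ⊃ ¬y) ⊃ (((x ∨ x) ⊃ x) ∨ (¬(¬y ∧ x) ⊃ ¬y))): 0 ≤ 1, so result = 1
(x ⊃ y): 0.88 > 0.74, so result = 0.74
(((((z ⊃ y) ∧ ((x ∧ x) ⊃ x)) ⊃ ¬y) ⊃ (((x ∨ x) ⊃ x) ∨ (¬(¬y ∧ x) ⊃ ¬y))) ∧ (x ⊃ y)) = min(1, 0.74) = 0.74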